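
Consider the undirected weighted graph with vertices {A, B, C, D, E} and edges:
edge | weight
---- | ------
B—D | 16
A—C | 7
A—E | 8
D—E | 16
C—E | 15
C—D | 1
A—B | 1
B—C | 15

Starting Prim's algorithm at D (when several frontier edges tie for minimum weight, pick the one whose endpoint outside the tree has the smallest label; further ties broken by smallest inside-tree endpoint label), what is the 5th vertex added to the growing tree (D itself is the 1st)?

Prim's algorithm from D:
Step 1: frontier [C—D 1, B—D 16, D—E 16] → take C—D (1); add C.
Step 2: frontier [A—C 7, B—C 15, C—E 15, B—D 16, D—E 16] → take A—C (7); add A.
Step 3: frontier [A—B 1, A—E 8, B—C 15, C—E 15, B—D 16, D—E 16] → take A—B (1); add B.
Step 4: frontier [A—E 8, C—E 15, D—E 16] → take A—E (8); add E.
Vertex order: D, C, A, B, E. The 5th vertex is E.

E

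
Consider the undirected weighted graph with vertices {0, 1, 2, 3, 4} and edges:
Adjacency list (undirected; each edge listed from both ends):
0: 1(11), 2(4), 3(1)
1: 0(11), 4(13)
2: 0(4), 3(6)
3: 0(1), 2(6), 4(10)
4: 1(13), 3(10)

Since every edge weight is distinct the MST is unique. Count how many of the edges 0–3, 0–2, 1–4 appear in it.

2

Sort edges by weight, then run Kruskal:
0–3 (1): add. Components now {0,3} {1} {2} {4}
0–2 (4): add. Components now {0,2,3} {1} {4}
2–3 (6): skip — 2 and 3 already connected.
3–4 (10): add. Components now {0,2,3,4} {1}
0–1 (11): add. Components now {0,1,2,3,4}
MST edge set: {0–3, 0–2, 3–4, 0–1}.
Of the listed edges, {0–3, 0–2} are in the MST → 2.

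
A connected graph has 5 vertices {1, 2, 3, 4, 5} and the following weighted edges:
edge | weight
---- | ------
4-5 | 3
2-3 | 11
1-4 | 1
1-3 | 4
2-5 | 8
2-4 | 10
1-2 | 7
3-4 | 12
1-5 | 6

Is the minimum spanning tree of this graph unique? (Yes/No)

Kruskal: consider edges lightest-first.
1-4 (1): add — endpoints in different components.
4-5 (3): add — endpoints in different components.
1-3 (4): add — endpoints in different components.
1-5 (6): skip — 1 and 5 already connected.
1-2 (7): add — endpoints in different components.
Every non-tree edge has weight strictly greater than the heaviest edge on the tree path between its endpoints, so the MST is unique.

Yes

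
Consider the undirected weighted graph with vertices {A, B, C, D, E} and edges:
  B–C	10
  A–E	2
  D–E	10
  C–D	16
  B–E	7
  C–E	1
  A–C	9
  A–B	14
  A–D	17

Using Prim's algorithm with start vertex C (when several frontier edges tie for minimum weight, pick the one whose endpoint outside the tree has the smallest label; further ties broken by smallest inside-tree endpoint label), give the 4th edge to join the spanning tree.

D-E

Prim's algorithm from C:
Step 1: cheapest edge leaving the tree is C–E (1); add E.
Step 2: cheapest edge leaving the tree is A–E (2); add A.
Step 3: cheapest edge leaving the tree is B–E (7); add B.
Step 4: cheapest edge leaving the tree is D–E (10); add D.
The 4th edge added is D–E.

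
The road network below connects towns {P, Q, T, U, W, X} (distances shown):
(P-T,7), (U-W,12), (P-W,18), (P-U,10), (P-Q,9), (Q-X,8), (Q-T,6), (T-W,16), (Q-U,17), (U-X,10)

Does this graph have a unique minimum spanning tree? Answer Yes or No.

No

Kruskal's algorithm — process edges by increasing weight (ties by edge label):
Q-T (6): add — endpoints in different components.
P-T (7): add — endpoints in different components.
Q-X (8): add — endpoints in different components.
P-Q (9): skip — Q and P already connected.
P-U (10): add — endpoints in different components.
U-X (10): skip — X and U already connected.
U-W (12): add — endpoints in different components.
Non-tree edge U-X has weight 10, equal to the heaviest edge on its tree cycle — swapping gives another MST of the same weight. Not unique.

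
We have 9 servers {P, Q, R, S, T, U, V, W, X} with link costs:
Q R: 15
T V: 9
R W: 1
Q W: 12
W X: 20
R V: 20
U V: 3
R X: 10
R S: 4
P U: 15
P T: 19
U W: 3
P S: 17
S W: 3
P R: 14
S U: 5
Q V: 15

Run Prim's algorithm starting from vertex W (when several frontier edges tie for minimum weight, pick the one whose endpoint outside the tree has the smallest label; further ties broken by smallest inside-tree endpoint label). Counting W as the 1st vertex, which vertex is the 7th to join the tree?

Grow the tree from W using Prim:
Step 1: cheapest edge leaving the tree is R W (1); add R.
Step 2: cheapest edge leaving the tree is S W (3); add S.
Step 3: cheapest edge leaving the tree is U W (3); add U.
Step 4: cheapest edge leaving the tree is U V (3); add V.
Step 5: cheapest edge leaving the tree is T V (9); add T.
Step 6: cheapest edge leaving the tree is R X (10); add X.
Step 7: cheapest edge leaving the tree is Q W (12); add Q.
Step 8: cheapest edge leaving the tree is P R (14); add P.
Vertex order: W, R, S, U, V, T, X, Q, P. The 7th vertex is X.

X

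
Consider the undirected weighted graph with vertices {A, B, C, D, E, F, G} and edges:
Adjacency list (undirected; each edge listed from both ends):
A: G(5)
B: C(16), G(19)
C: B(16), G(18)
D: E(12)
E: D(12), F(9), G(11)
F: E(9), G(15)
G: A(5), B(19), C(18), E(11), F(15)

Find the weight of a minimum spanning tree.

71

Prim's algorithm from E:
Step 1: frontier [E-F 9, E-G 11, D-E 12] → take E-F (9); add F.
Step 2: frontier [E-G 11, D-E 12, F-G 15] → take E-G (11); add G.
Step 3: frontier [D-E 12, A-G 5, C-G 18, B-G 19] → take A-G (5); add A.
Step 4: frontier [D-E 12, C-G 18, B-G 19] → take D-E (12); add D.
Step 5: frontier [C-G 18, B-G 19] → take C-G (18); add C.
Step 6: frontier [B-C 16, B-G 19] → take B-C (16); add B.
MST edges: E-F, E-G, A-G, D-E, C-G, B-C; total weight 9+11+5+12+18+16 = 71.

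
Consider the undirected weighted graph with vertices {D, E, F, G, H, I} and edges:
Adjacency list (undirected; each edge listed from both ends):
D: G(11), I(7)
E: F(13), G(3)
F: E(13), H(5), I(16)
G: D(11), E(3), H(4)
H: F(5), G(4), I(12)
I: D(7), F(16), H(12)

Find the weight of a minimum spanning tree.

30

Prim, starting at I.
Step 1: cheapest edge leaving the tree is D-I (7); add D.
Step 2: cheapest edge leaving the tree is D-G (11); add G.
Step 3: cheapest edge leaving the tree is E-G (3); add E.
Step 4: cheapest edge leaving the tree is G-H (4); add H.
Step 5: cheapest edge leaving the tree is F-H (5); add F.
MST edges: D-I, D-G, E-G, G-H, F-H; total weight 7+11+3+4+5 = 30.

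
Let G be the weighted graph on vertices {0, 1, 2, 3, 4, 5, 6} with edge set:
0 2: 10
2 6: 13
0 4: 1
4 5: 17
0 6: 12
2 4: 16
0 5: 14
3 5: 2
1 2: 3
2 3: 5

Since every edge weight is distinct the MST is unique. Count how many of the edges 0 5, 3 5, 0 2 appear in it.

2

Sort edges by weight, then run Kruskal:
0 4 (1): add. Components now {0,4} {1} {2} {3} {5} {6}
3 5 (2): add. Components now {0,4} {1} {2} {3,5} {6}
1 2 (3): add. Components now {0,4} {1,2} {3,5} {6}
2 3 (5): add. Components now {0,4} {1,2,3,5} {6}
0 2 (10): add. Components now {0,1,2,3,4,5} {6}
0 6 (12): add. Components now {0,1,2,3,4,5,6}
MST edge set: {0 4, 3 5, 1 2, 2 3, 0 2, 0 6}.
Of the listed edges, {3 5, 0 2} are in the MST → 2.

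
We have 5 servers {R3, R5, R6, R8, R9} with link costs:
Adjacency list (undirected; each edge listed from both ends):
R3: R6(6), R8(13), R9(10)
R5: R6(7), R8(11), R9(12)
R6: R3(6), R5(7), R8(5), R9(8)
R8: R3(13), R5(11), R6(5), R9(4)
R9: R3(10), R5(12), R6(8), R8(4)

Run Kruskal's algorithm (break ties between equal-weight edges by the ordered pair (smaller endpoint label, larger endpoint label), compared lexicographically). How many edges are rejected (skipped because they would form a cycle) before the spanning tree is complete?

Sort edges by weight, then run Kruskal:
R8-R9 (4): add. Components now {R8,R9} {R3} {R6} {R5}
R6-R8 (5): add. Components now {R6,R8,R9} {R3} {R5}
R3-R6 (6): add. Components now {R3,R6,R8,R9} {R5}
R5-R6 (7): add. Components now {R3,R5,R6,R8,R9}
Edges rejected before the tree was complete: 0.

0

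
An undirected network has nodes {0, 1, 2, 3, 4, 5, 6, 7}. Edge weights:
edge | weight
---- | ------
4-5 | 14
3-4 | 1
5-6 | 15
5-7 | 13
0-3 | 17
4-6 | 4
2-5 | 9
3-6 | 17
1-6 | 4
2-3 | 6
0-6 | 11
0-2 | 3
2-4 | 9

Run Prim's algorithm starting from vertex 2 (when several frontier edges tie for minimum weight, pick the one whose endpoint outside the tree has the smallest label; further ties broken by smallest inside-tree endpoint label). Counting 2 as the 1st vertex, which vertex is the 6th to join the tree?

Prim, starting at 2.
Step 1: frontier [0-2 3, 2-3 6, 2-4 9, 2-5 9] → take 0-2 (3); add 0.
Step 2: frontier [0-6 11, 0-3 17, 2-3 6, 2-4 9, 2-5 9] → take 2-3 (6); add 3.
Step 3: frontier [0-6 11, 2-4 9, 2-5 9, 3-4 1, 3-6 17] → take 3-4 (1); add 4.
Step 4: frontier [0-6 11, 2-5 9, 3-6 17, 4-6 4, 4-5 14] → take 4-6 (4); add 6.
Step 5: frontier [2-5 9, 4-5 14, 1-6 4, 5-6 15] → take 1-6 (4); add 1.
Step 6: frontier [2-5 9, 4-5 14, 5-6 15] → take 2-5 (9); add 5.
Step 7: frontier [5-7 13] → take 5-7 (13); add 7.
Vertex order: 2, 0, 3, 4, 6, 1, 5, 7. The 6th vertex is 1.

1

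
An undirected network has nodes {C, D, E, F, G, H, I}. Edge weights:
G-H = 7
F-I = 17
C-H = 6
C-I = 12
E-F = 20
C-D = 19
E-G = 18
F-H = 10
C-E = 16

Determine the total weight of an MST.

70

Kruskal's algorithm — process edges by increasing weight (ties by edge label):
C-H (6): add. Components now {C,H} {D} {E} {F} {G} {I}
G-H (7): add. Components now {C,G,H} {D} {E} {F} {I}
F-H (10): add. Components now {C,F,G,H} {D} {E} {I}
C-I (12): add. Components now {C,F,G,H,I} {D} {E}
C-E (16): add. Components now {C,E,F,G,H,I} {D}
F-I (17): skip — F and I already connected.
E-G (18): skip — E and G already connected.
C-D (19): add. Components now {C,D,E,F,G,H,I}
MST edges: C-H, G-H, F-H, C-I, C-E, C-D; total weight 6+7+10+12+16+19 = 70.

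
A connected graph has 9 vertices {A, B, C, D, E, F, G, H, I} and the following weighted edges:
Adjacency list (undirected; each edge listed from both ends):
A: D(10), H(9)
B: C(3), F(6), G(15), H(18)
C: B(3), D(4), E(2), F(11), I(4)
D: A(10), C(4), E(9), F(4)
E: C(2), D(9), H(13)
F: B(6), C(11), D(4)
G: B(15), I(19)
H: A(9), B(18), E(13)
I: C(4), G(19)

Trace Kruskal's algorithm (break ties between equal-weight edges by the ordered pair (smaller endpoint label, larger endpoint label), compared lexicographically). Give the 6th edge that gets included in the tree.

Kruskal: consider edges lightest-first.
C–E (2): add — endpoints in different components.
B–C (3): add — endpoints in different components.
C–D (4): add — endpoints in different components.
C–I (4): add — endpoints in different components.
D–F (4): add — endpoints in different components.
B–F (6): skip — B and F already connected.
A–H (9): add — endpoints in different components.
D–E (9): skip — D and E already connected.
A–D (10): add — endpoints in different components.
C–F (11): skip — C and F already connected.
E–H (13): skip — E and H already connected.
B–G (15): add — endpoints in different components.
The 6th edge added is A–H.

A-H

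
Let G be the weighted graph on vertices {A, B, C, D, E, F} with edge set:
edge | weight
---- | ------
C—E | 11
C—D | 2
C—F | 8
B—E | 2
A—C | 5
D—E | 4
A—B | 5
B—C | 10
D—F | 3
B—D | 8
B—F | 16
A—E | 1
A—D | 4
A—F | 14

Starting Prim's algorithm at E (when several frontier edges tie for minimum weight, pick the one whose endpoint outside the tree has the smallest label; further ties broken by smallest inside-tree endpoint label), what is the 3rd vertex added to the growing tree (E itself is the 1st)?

Prim, starting at E.
Step 1: cheapest edge leaving the tree is A—E (1); add A.
Step 2: cheapest edge leaving the tree is B—E (2); add B.
Step 3: cheapest edge leaving the tree is A—D (4); add D.
Step 4: cheapest edge leaving the tree is C—D (2); add C.
Step 5: cheapest edge leaving the tree is D—F (3); add F.
Vertex order: E, A, B, D, C, F. The 3rd vertex is B.

B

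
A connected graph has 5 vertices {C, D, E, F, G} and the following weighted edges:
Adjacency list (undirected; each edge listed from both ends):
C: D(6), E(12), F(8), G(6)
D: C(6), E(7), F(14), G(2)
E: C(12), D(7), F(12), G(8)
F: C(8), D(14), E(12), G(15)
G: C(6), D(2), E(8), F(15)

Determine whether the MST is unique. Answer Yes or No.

Sort edges by weight, then run Kruskal:
D—G (2): add. Components now {C} {D,G} {E} {F}
C—D (6): add. Components now {C,D,G} {E} {F}
C—G (6): skip — C and G already connected.
D—E (7): add. Components now {C,D,E,G} {F}
C—F (8): add. Components now {C,D,E,F,G}
Non-tree edge C—G has weight 6, equal to the heaviest edge on its tree cycle — swapping gives another MST of the same weight. Not unique.

No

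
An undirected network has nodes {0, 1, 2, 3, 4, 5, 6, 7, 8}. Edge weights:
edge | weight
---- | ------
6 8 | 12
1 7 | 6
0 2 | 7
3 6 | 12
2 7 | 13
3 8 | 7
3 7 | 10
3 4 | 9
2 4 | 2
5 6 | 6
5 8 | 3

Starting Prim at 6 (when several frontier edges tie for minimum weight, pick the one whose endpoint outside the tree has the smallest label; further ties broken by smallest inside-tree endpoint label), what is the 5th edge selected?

Prim's algorithm from 6:
Step 1: frontier [5 6 6, 3 6 12, 6 8 12] → take 5 6 (6); add 5.
Step 2: frontier [5 8 3, 3 6 12, 6 8 12] → take 5 8 (3); add 8.
Step 3: frontier [3 6 12, 3 8 7] → take 3 8 (7); add 3.
Step 4: frontier [3 4 9, 3 7 10] → take 3 4 (9); add 4.
Step 5: frontier [3 7 10, 2 4 2] → take 2 4 (2); add 2.
Step 6: frontier [0 2 7, 2 7 13, 3 7 10] → take 0 2 (7); add 0.
Step 7: frontier [2 7 13, 3 7 10] → take 3 7 (10); add 7.
Step 8: frontier [1 7 6] → take 1 7 (6); add 1.
The 5th edge added is 2 4.

2-4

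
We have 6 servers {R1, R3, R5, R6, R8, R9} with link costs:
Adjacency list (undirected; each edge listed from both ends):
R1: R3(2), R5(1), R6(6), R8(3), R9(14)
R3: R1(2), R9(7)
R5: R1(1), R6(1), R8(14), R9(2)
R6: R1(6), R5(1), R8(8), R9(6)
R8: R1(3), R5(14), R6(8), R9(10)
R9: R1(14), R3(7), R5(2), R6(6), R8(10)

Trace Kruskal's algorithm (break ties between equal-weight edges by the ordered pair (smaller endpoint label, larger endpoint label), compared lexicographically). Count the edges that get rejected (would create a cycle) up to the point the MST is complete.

Kruskal: consider edges lightest-first.
R1–R5 (1): add. Components now {R8} {R1,R5} {R3} {R9} {R6}
R5–R6 (1): add. Components now {R8} {R1,R5,R6} {R3} {R9}
R1–R3 (2): add. Components now {R8} {R1,R3,R5,R6} {R9}
R5–R9 (2): add. Components now {R8} {R1,R3,R5,R6,R9}
R1–R8 (3): add. Components now {R1,R3,R5,R6,R8,R9}
Edges rejected before the tree was complete: 0.

0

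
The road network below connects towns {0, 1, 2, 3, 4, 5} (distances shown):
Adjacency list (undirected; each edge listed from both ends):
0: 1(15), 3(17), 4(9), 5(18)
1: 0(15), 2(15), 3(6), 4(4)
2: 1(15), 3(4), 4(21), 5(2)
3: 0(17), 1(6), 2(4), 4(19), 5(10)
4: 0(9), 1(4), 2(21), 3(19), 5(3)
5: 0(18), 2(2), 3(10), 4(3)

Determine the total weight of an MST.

22

Prim's algorithm from 5:
Step 1: cheapest edge leaving the tree is 2–5 (2); add 2.
Step 2: cheapest edge leaving the tree is 4–5 (3); add 4.
Step 3: cheapest edge leaving the tree is 1–4 (4); add 1.
Step 4: cheapest edge leaving the tree is 2–3 (4); add 3.
Step 5: cheapest edge leaving the tree is 0–4 (9); add 0.
MST edges: 2–5, 4–5, 1–4, 2–3, 0–4; total weight 2+3+4+4+9 = 22.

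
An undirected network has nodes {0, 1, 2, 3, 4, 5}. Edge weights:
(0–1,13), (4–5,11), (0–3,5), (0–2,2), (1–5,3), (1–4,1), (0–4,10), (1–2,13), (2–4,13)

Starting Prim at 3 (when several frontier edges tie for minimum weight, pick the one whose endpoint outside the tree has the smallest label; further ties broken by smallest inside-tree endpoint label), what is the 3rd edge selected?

Grow the tree from 3 using Prim:
Step 1: cheapest edge leaving the tree is 0–3 (5); add 0.
Step 2: cheapest edge leaving the tree is 0–2 (2); add 2.
Step 3: cheapest edge leaving the tree is 0–4 (10); add 4.
Step 4: cheapest edge leaving the tree is 1–4 (1); add 1.
Step 5: cheapest edge leaving the tree is 1–5 (3); add 5.
The 3rd edge added is 0–4.

0-4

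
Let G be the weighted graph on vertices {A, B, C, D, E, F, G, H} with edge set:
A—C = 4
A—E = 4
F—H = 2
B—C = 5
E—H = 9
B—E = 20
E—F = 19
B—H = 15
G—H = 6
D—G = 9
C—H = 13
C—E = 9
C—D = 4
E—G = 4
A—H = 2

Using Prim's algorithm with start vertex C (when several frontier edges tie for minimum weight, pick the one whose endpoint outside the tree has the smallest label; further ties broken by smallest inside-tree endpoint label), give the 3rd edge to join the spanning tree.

F-H

Prim's algorithm from C:
Step 1: cheapest edge leaving the tree is A—C (4); add A.
Step 2: cheapest edge leaving the tree is A—H (2); add H.
Step 3: cheapest edge leaving the tree is F—H (2); add F.
Step 4: cheapest edge leaving the tree is C—D (4); add D.
Step 5: cheapest edge leaving the tree is A—E (4); add E.
Step 6: cheapest edge leaving the tree is E—G (4); add G.
Step 7: cheapest edge leaving the tree is B—C (5); add B.
The 3rd edge added is F—H.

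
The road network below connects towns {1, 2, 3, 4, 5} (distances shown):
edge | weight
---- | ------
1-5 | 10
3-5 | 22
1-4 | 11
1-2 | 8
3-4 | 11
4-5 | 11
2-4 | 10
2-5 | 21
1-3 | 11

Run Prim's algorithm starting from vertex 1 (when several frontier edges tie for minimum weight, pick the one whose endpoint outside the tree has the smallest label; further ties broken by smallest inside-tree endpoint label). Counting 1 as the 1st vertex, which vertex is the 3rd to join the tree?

Prim, starting at 1.
Step 1: frontier [1-2 8, 1-5 10, 1-3 11, 1-4 11] → take 1-2 (8); add 2.
Step 2: frontier [1-5 10, 1-3 11, 1-4 11, 2-4 10, 2-5 21] → take 2-4 (10); add 4.
Step 3: frontier [1-5 10, 1-3 11, 2-5 21, 3-4 11, 4-5 11] → take 1-5 (10); add 5.
Step 4: frontier [1-3 11, 3-4 11, 3-5 22] → take 1-3 (11); add 3.
Vertex order: 1, 2, 4, 5, 3. The 3rd vertex is 4.

4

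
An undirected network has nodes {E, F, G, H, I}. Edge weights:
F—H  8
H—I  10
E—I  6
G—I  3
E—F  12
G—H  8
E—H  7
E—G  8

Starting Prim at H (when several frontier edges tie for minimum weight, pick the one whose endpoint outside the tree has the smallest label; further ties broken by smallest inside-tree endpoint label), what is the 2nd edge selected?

Grow the tree from H using Prim:
Step 1: frontier [E—H 7, F—H 8, G—H 8, H—I 10] → take E—H (7); add E.
Step 2: frontier [E—I 6, E—G 8, E—F 12, F—H 8, G—H 8, H—I 10] → take E—I (6); add I.
Step 3: frontier [E—G 8, E—F 12, F—H 8, G—H 8, G—I 3] → take G—I (3); add G.
Step 4: frontier [E—F 12, F—H 8] → take F—H (8); add F.
The 2nd edge added is E—I.

E-I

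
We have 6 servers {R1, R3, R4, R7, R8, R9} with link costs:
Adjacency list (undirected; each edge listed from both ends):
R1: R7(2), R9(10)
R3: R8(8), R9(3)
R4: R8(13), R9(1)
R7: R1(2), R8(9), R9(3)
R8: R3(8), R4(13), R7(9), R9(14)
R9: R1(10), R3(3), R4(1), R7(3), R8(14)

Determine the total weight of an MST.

Prim, starting at R3.
Step 1: frontier [R3 R9 3, R3 R8 8] → take R3 R9 (3); add R9.
Step 2: frontier [R3 R8 8, R4 R9 1, R7 R9 3, R1 R9 10, R8 R9 14] → take R4 R9 (1); add R4.
Step 3: frontier [R3 R8 8, R4 R8 13, R7 R9 3, R1 R9 10, R8 R9 14] → take R7 R9 (3); add R7.
Step 4: frontier [R3 R8 8, R4 R8 13, R1 R7 2, R7 R8 9, R1 R9 10, R8 R9 14] → take R1 R7 (2); add R1.
Step 5: frontier [R3 R8 8, R4 R8 13, R7 R8 9, R8 R9 14] → take R3 R8 (8); add R8.
MST edges: R3 R9, R4 R9, R7 R9, R1 R7, R3 R8; total weight 3+1+3+2+8 = 17.

17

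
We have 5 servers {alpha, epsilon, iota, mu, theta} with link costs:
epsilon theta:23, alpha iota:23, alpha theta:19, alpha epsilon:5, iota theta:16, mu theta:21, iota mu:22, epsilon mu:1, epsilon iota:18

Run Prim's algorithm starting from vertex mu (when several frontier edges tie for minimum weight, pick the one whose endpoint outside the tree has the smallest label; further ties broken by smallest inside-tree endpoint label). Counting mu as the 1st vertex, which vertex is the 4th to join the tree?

iota

Prim, starting at mu.
Step 1: cheapest edge leaving the tree is epsilon mu (1); add epsilon.
Step 2: cheapest edge leaving the tree is alpha epsilon (5); add alpha.
Step 3: cheapest edge leaving the tree is epsilon iota (18); add iota.
Step 4: cheapest edge leaving the tree is iota theta (16); add theta.
Vertex order: mu, epsilon, alpha, iota, theta. The 4th vertex is iota.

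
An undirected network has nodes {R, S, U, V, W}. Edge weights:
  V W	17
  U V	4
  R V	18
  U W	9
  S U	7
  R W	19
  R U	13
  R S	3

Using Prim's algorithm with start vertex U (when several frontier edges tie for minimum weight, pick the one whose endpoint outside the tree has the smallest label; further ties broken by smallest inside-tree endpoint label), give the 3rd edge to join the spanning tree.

R-S

Prim's algorithm from U:
Step 1: cheapest edge leaving the tree is U V (4); add V.
Step 2: cheapest edge leaving the tree is S U (7); add S.
Step 3: cheapest edge leaving the tree is R S (3); add R.
Step 4: cheapest edge leaving the tree is U W (9); add W.
The 3rd edge added is R S.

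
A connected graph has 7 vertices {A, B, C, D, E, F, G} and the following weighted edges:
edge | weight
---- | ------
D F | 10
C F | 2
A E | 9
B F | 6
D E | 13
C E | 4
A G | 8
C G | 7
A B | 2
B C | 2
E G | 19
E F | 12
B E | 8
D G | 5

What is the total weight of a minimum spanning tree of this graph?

22

Grow the tree from D using Prim:
Step 1: cheapest edge leaving the tree is D G (5); add G.
Step 2: cheapest edge leaving the tree is C G (7); add C.
Step 3: cheapest edge leaving the tree is B C (2); add B.
Step 4: cheapest edge leaving the tree is A B (2); add A.
Step 5: cheapest edge leaving the tree is C F (2); add F.
Step 6: cheapest edge leaving the tree is C E (4); add E.
MST edges: D G, C G, B C, A B, C F, C E; total weight 5+7+2+2+2+4 = 22.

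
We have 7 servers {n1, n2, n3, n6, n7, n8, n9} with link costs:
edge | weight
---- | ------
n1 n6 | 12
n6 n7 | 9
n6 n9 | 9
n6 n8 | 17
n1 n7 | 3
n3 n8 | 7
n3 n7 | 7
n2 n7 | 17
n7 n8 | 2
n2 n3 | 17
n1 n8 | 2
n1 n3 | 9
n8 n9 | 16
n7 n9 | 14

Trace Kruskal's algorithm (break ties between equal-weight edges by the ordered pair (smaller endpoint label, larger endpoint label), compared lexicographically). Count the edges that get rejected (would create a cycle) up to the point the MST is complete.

Kruskal: consider edges lightest-first.
n1 n8 (2): add — endpoints in different components.
n7 n8 (2): add — endpoints in different components.
n1 n7 (3): skip — n7 and n1 already connected.
n3 n7 (7): add — endpoints in different components.
n3 n8 (7): skip — n3 and n8 already connected.
n1 n3 (9): skip — n1 and n3 already connected.
n6 n7 (9): add — endpoints in different components.
n6 n9 (9): add — endpoints in different components.
n1 n6 (12): skip — n6 and n1 already connected.
n7 n9 (14): skip — n7 and n9 already connected.
n8 n9 (16): skip — n9 and n8 already connected.
n2 n3 (17): add — endpoints in different components.
Edges rejected before the tree was complete: 6.

6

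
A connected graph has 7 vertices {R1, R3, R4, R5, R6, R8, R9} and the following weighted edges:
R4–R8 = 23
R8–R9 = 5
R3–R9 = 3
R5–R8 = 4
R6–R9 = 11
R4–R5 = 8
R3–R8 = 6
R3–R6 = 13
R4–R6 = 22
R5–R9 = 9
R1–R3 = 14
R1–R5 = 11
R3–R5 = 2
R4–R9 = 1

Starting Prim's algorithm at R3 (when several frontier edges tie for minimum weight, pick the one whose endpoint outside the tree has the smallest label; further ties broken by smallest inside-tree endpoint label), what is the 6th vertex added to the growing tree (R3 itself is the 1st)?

R1

Prim, starting at R3.
Step 1: cheapest edge leaving the tree is R3–R5 (2); add R5.
Step 2: cheapest edge leaving the tree is R3–R9 (3); add R9.
Step 3: cheapest edge leaving the tree is R4–R9 (1); add R4.
Step 4: cheapest edge leaving the tree is R5–R8 (4); add R8.
Step 5: cheapest edge leaving the tree is R1–R5 (11); add R1.
Step 6: cheapest edge leaving the tree is R6–R9 (11); add R6.
Vertex order: R3, R5, R9, R4, R8, R1, R6. The 6th vertex is R1.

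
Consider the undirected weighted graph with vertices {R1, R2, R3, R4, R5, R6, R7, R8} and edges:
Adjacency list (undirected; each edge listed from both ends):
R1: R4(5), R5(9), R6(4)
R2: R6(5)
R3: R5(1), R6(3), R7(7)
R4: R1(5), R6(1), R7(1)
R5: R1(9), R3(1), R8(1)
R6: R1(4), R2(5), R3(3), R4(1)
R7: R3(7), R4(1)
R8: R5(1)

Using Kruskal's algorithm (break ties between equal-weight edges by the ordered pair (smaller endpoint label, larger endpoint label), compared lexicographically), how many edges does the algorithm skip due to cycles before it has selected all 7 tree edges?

Kruskal: consider edges lightest-first.
R3–R5 (1): add — endpoints in different components.
R4–R6 (1): add — endpoints in different components.
R4–R7 (1): add — endpoints in different components.
R5–R8 (1): add — endpoints in different components.
R3–R6 (3): add — endpoints in different components.
R1–R6 (4): add — endpoints in different components.
R1–R4 (5): skip — R4 and R1 already connected.
R2–R6 (5): add — endpoints in different components.
Edges rejected before the tree was complete: 1.

1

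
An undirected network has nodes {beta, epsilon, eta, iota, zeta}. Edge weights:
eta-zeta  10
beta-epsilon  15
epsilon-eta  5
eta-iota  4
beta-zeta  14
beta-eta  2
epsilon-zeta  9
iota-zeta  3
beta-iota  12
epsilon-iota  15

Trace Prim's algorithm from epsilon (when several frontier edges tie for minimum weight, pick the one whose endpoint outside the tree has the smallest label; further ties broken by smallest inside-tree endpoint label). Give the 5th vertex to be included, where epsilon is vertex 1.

zeta

Grow the tree from epsilon using Prim:
Step 1: cheapest edge leaving the tree is epsilon-eta (5); add eta.
Step 2: cheapest edge leaving the tree is beta-eta (2); add beta.
Step 3: cheapest edge leaving the tree is eta-iota (4); add iota.
Step 4: cheapest edge leaving the tree is iota-zeta (3); add zeta.
Vertex order: epsilon, eta, beta, iota, zeta. The 5th vertex is zeta.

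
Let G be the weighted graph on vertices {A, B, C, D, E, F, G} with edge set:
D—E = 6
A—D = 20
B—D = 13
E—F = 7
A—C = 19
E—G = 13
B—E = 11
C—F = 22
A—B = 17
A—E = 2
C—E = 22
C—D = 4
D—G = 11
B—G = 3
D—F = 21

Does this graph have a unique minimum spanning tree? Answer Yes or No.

No

Kruskal's algorithm — process edges by increasing weight (ties by edge label):
A—E (2): add — endpoints in different components.
B—G (3): add — endpoints in different components.
C—D (4): add — endpoints in different components.
D—E (6): add — endpoints in different components.
E—F (7): add — endpoints in different components.
B—E (11): add — endpoints in different components.
Non-tree edge D—G has weight 11, equal to the heaviest edge on its tree cycle — swapping gives another MST of the same weight. Not unique.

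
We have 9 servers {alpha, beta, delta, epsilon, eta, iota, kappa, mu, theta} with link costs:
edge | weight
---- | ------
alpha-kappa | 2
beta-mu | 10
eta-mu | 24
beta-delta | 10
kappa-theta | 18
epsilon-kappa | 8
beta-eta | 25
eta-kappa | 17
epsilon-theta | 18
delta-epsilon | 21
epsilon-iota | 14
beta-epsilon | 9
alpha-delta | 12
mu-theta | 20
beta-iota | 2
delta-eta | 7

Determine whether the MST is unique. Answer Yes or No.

No

Sort edges by weight, then run Kruskal:
alpha-kappa (2): add — endpoints in different components.
beta-iota (2): add — endpoints in different components.
delta-eta (7): add — endpoints in different components.
epsilon-kappa (8): add — endpoints in different components.
beta-epsilon (9): add — endpoints in different components.
beta-delta (10): add — endpoints in different components.
beta-mu (10): add — endpoints in different components.
alpha-delta (12): skip — alpha and delta already connected.
epsilon-iota (14): skip — iota and epsilon already connected.
eta-kappa (17): skip — kappa and eta already connected.
epsilon-theta (18): add — endpoints in different components.
Non-tree edge kappa-theta has weight 18, equal to the heaviest edge on its tree cycle — swapping gives another MST of the same weight. Not unique.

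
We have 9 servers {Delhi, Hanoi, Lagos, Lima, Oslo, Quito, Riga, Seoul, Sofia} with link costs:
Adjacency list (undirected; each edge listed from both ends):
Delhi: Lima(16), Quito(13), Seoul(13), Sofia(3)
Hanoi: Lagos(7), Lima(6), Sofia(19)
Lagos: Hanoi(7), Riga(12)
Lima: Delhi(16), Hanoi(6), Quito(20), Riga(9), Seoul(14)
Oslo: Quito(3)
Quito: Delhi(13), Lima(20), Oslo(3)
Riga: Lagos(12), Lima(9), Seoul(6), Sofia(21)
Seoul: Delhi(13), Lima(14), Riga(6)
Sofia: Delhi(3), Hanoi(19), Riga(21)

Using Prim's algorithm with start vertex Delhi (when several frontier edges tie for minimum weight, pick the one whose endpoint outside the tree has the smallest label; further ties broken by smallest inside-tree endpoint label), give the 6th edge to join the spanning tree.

Lima-Riga

Grow the tree from Delhi using Prim:
Step 1: frontier [Delhi Sofia 3, Delhi Quito 13, Delhi Seoul 13, Delhi Lima 16] → take Delhi Sofia (3); add Sofia.
Step 2: frontier [Delhi Quito 13, Delhi Seoul 13, Delhi Lima 16, Hanoi Sofia 19, Riga Sofia 21] → take Delhi Quito (13); add Quito.
Step 3: frontier [Delhi Seoul 13, Delhi Lima 16, Oslo Quito 3, Lima Quito 20, Hanoi Sofia 19, Riga Sofia 21] → take Oslo Quito (3); add Oslo.
Step 4: frontier [Delhi Seoul 13, Delhi Lima 16, Lima Quito 20, Hanoi Sofia 19, Riga Sofia 21] → take Delhi Seoul (13); add Seoul.
Step 5: frontier [Delhi Lima 16, Lima Quito 20, Riga Seoul 6, Lima Seoul 14, Hanoi Sofia 19, Riga Sofia 21] → take Riga Seoul (6); add Riga.
Step 6: frontier [Delhi Lima 16, Lima Quito 20, Lima Riga 9, Lagos Riga 12, Lima Seoul 14, Hanoi Sofia 19] → take Lima Riga (9); add Lima.
Step 7: frontier [Hanoi Lima 6, Lagos Riga 12, Hanoi Sofia 19] → take Hanoi Lima (6); add Hanoi.
Step 8: frontier [Hanoi Lagos 7, Lagos Riga 12] → take Hanoi Lagos (7); add Lagos.
The 6th edge added is Lima Riga.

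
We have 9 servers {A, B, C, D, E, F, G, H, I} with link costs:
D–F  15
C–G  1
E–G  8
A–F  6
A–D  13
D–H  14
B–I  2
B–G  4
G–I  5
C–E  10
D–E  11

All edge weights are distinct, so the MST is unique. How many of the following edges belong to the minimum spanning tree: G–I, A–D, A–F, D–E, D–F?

Kruskal's algorithm — process edges by increasing weight (ties by edge label):
C–G (1): add — endpoints in different components.
B–I (2): add — endpoints in different components.
B–G (4): add — endpoints in different components.
G–I (5): skip — G and I already connected.
A–F (6): add — endpoints in different components.
E–G (8): add — endpoints in different components.
C–E (10): skip — C and E already connected.
D–E (11): add — endpoints in different components.
A–D (13): add — endpoints in different components.
D–H (14): add — endpoints in different components.
MST edge set: {C–G, B–I, B–G, A–F, E–G, D–E, A–D, D–H}.
Of the listed edges, {A–D, A–F, D–E} are in the MST → 3.

3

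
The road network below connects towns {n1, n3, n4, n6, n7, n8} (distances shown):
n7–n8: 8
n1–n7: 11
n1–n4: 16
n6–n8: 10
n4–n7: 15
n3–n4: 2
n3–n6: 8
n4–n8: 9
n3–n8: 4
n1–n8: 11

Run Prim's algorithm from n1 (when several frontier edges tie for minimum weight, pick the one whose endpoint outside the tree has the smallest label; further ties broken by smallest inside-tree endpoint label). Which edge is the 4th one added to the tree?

Prim, starting at n1.
Step 1: cheapest edge leaving the tree is n1–n7 (11); add n7.
Step 2: cheapest edge leaving the tree is n7–n8 (8); add n8.
Step 3: cheapest edge leaving the tree is n3–n8 (4); add n3.
Step 4: cheapest edge leaving the tree is n3–n4 (2); add n4.
Step 5: cheapest edge leaving the tree is n3–n6 (8); add n6.
The 4th edge added is n3–n4.

n3-n4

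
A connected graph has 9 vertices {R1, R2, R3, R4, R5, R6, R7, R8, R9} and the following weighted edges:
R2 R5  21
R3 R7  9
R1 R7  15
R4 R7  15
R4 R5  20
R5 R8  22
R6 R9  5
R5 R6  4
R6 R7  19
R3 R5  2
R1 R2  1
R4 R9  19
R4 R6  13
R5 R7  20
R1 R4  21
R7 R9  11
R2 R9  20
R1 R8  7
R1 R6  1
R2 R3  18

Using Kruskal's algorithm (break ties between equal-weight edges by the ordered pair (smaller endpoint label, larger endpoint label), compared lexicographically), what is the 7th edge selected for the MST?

Sort edges by weight, then run Kruskal:
R1 R2 (1): add — endpoints in different components.
R1 R6 (1): add — endpoints in different components.
R3 R5 (2): add — endpoints in different components.
R5 R6 (4): add — endpoints in different components.
R6 R9 (5): add — endpoints in different components.
R1 R8 (7): add — endpoints in different components.
R3 R7 (9): add — endpoints in different components.
R7 R9 (11): skip — R7 and R9 already connected.
R4 R6 (13): add — endpoints in different components.
The 7th edge added is R3 R7.

R3-R7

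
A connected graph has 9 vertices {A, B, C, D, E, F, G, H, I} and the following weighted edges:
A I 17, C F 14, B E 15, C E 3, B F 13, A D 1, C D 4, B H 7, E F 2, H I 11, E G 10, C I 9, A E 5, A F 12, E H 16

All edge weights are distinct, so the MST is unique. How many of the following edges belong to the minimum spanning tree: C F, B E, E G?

1

Sort edges by weight, then run Kruskal:
A D (1): add — endpoints in different components.
E F (2): add — endpoints in different components.
C E (3): add — endpoints in different components.
C D (4): add — endpoints in different components.
A E (5): skip — A and E already connected.
B H (7): add — endpoints in different components.
C I (9): add — endpoints in different components.
E G (10): add — endpoints in different components.
H I (11): add — endpoints in different components.
MST edge set: {A D, E F, C E, C D, B H, C I, E G, H I}.
Of the listed edges, {E G} are in the MST → 1.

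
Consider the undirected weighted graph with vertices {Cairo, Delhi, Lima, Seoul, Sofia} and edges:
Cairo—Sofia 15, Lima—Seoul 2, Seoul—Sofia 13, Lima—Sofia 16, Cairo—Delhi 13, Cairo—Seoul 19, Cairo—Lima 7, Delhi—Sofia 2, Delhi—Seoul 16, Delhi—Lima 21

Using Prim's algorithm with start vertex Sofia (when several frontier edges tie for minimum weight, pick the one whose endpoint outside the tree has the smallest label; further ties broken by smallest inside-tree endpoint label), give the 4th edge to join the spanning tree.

Lima-Seoul

Prim's algorithm from Sofia:
Step 1: cheapest edge leaving the tree is Delhi—Sofia (2); add Delhi.
Step 2: cheapest edge leaving the tree is Cairo—Delhi (13); add Cairo.
Step 3: cheapest edge leaving the tree is Cairo—Lima (7); add Lima.
Step 4: cheapest edge leaving the tree is Lima—Seoul (2); add Seoul.
The 4th edge added is Lima—Seoul.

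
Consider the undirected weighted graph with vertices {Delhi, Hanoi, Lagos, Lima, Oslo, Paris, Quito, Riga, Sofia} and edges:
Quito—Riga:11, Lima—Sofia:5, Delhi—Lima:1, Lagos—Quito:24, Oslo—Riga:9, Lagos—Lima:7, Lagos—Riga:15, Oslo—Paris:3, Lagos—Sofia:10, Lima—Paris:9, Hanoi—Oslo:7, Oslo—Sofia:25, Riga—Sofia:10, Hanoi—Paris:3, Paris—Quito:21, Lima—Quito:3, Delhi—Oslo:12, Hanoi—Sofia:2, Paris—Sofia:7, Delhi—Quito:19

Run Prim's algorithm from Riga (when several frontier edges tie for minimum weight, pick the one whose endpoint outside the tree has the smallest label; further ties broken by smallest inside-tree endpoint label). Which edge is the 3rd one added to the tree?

Grow the tree from Riga using Prim:
Step 1: cheapest edge leaving the tree is Oslo—Riga (9); add Oslo.
Step 2: cheapest edge leaving the tree is Oslo—Paris (3); add Paris.
Step 3: cheapest edge leaving the tree is Hanoi—Paris (3); add Hanoi.
Step 4: cheapest edge leaving the tree is Hanoi—Sofia (2); add Sofia.
Step 5: cheapest edge leaving the tree is Lima—Sofia (5); add Lima.
Step 6: cheapest edge leaving the tree is Delhi—Lima (1); add Delhi.
Step 7: cheapest edge leaving the tree is Lima—Quito (3); add Quito.
Step 8: cheapest edge leaving the tree is Lagos—Lima (7); add Lagos.
The 3rd edge added is Hanoi—Paris.

Hanoi-Paris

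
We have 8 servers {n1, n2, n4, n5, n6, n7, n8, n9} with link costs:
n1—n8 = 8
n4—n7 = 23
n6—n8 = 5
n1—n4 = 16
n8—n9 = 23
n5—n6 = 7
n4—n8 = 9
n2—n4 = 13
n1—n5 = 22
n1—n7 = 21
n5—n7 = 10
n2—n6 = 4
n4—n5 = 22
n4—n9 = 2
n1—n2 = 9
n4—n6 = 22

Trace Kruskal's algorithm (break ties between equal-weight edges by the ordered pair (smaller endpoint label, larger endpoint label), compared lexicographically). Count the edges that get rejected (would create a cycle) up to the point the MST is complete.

Kruskal: consider edges lightest-first.
n4—n9 (2): add — endpoints in different components.
n2—n6 (4): add — endpoints in different components.
n6—n8 (5): add — endpoints in different components.
n5—n6 (7): add — endpoints in different components.
n1—n8 (8): add — endpoints in different components.
n1—n2 (9): skip — n1 and n2 already connected.
n4—n8 (9): add — endpoints in different components.
n5—n7 (10): add — endpoints in different components.
Edges rejected before the tree was complete: 1.

1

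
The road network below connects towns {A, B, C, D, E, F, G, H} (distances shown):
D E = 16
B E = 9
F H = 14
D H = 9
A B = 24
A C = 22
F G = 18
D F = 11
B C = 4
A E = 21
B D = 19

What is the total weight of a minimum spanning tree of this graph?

88

Grow the tree from C using Prim:
Step 1: frontier [B C 4, A C 22] → take B C (4); add B.
Step 2: frontier [B E 9, B D 19, A B 24, A C 22] → take B E (9); add E.
Step 3: frontier [B D 19, A B 24, A C 22, D E 16, A E 21] → take D E (16); add D.
Step 4: frontier [A B 24, A C 22, D H 9, D F 11, A E 21] → take D H (9); add H.
Step 5: frontier [A B 24, A C 22, D F 11, A E 21, F H 14] → take D F (11); add F.
Step 6: frontier [A B 24, A C 22, A E 21, F G 18] → take F G (18); add G.
Step 7: frontier [A B 24, A C 22, A E 21] → take A E (21); add A.
MST edges: B C, B E, D E, D H, D F, F G, A E; total weight 4+9+16+9+11+18+21 = 88.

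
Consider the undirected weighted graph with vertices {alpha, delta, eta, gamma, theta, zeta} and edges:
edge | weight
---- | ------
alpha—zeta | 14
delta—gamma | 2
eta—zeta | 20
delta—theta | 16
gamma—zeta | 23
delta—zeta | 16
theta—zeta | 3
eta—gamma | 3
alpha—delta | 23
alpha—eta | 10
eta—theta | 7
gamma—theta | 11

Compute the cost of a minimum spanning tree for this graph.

Prim's algorithm from alpha:
Step 1: cheapest edge leaving the tree is alpha—eta (10); add eta.
Step 2: cheapest edge leaving the tree is eta—gamma (3); add gamma.
Step 3: cheapest edge leaving the tree is delta—gamma (2); add delta.
Step 4: cheapest edge leaving the tree is eta—theta (7); add theta.
Step 5: cheapest edge leaving the tree is theta—zeta (3); add zeta.
MST edges: alpha—eta, eta—gamma, delta—gamma, eta—theta, theta—zeta; total weight 10+3+2+7+3 = 25.

25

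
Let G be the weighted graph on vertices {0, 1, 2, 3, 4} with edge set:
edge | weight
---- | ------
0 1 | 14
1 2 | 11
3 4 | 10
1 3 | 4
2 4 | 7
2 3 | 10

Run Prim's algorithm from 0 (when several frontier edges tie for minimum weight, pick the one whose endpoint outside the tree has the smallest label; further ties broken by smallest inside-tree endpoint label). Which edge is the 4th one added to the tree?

Prim, starting at 0.
Step 1: cheapest edge leaving the tree is 0 1 (14); add 1.
Step 2: cheapest edge leaving the tree is 1 3 (4); add 3.
Step 3: cheapest edge leaving the tree is 2 3 (10); add 2.
Step 4: cheapest edge leaving the tree is 2 4 (7); add 4.
The 4th edge added is 2 4.

2-4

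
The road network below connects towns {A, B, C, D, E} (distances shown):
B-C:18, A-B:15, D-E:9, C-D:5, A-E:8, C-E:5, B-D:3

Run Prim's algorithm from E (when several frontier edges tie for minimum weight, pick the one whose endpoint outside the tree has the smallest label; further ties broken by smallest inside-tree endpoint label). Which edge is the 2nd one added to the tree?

Prim, starting at E.
Step 1: frontier [C-E 5, A-E 8, D-E 9] → take C-E (5); add C.
Step 2: frontier [C-D 5, B-C 18, A-E 8, D-E 9] → take C-D (5); add D.
Step 3: frontier [B-C 18, B-D 3, A-E 8] → take B-D (3); add B.
Step 4: frontier [A-B 15, A-E 8] → take A-E (8); add A.
The 2nd edge added is C-D.

C-D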